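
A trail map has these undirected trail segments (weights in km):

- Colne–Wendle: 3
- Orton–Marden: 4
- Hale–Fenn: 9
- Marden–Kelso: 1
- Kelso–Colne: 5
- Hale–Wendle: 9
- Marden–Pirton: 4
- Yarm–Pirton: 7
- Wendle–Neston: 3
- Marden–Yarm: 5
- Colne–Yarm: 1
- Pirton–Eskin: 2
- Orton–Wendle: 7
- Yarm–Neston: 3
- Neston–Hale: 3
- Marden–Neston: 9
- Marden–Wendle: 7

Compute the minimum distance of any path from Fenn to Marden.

20 km

Shortest distances from Fenn:
Fenn: 0
Hale: 9  (via Fenn)
Neston: 12  (via Hale)
Wendle: 15  (via Neston)
Yarm: 15  (via Neston)
Colne: 16  (via Yarm)
Marden: 20  (via Yarm)
Shortest route: Fenn → Hale → Neston → Yarm → Marden = 20 km.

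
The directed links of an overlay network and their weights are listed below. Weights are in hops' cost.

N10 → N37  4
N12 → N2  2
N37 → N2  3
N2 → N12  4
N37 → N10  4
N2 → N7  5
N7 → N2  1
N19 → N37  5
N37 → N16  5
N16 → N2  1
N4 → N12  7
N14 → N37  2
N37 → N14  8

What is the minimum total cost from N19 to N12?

12 hops' cost

Enumerating some paths:
N19–N37–N2–N12: 5+3+4 = 12
N19–N37–N16–N2–N12: 5+5+1+4 = 15
Cheapest is N19–N37–N2–N12 at 12 hops' cost.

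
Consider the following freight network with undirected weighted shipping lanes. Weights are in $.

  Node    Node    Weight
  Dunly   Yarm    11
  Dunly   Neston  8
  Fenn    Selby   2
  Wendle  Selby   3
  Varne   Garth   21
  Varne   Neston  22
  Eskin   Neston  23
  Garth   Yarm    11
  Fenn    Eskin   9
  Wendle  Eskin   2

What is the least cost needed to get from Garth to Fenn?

$60

Candidate routes:
Garth → Varne → Neston → Eskin → Fenn: 21+22+23+9 = 75
Garth → Yarm → Dunly → Neston → Eskin → Wendle → Selby → Fenn: 11+11+8+23+2+3+2 = 60
Garth → Varne → Neston → Eskin → Wendle → Selby → Fenn: 21+22+23+2+3+2 = 73
Garth → Yarm → Dunly → Neston → Eskin → Fenn: 11+11+8+23+9 = 62
The minimum is $60 via Garth → Yarm → Dunly → Neston → Eskin → Wendle → Selby → Fenn.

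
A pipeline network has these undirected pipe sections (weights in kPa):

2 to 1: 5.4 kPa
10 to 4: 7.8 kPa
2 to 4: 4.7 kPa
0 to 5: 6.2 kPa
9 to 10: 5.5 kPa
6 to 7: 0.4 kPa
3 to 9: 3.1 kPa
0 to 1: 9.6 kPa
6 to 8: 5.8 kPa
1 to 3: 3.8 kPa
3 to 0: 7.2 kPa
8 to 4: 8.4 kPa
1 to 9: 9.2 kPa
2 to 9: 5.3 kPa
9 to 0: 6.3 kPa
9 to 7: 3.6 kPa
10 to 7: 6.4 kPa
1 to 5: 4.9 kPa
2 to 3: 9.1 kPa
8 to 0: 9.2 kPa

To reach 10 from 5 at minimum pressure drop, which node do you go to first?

Enumerating some paths:
5 - 0 - 9 - 10: 6.2+6.3+5.5 = 18
5 - 1 - 2 - 9 - 10: 4.9+5.4+5.3+5.5 = 21.1
5 - 1 - 9 - 10: 4.9+9.2+5.5 = 19.6
5 - 1 - 3 - 9 - 10: 4.9+3.8+3.1+5.5 = 17.3
The minimum is 17.3 kPa via 5 - 1 - 3 - 9 - 10.
So from 5 the first move is to 1.

1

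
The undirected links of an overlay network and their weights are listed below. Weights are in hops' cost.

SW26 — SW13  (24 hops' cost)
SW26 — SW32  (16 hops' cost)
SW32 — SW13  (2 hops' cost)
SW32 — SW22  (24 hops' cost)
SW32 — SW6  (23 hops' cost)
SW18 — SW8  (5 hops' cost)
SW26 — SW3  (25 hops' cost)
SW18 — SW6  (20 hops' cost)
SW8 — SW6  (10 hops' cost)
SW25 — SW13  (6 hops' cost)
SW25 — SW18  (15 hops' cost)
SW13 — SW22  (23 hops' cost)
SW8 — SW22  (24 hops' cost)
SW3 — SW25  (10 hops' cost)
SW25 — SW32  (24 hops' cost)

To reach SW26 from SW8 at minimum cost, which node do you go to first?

SW18

Compare a few routes:
SW8–SW18–SW25–SW13–SW26: 5+15+6+24 = 50
SW8–SW18–SW25–SW13–SW32–SW26: 5+15+6+2+16 = 44
SW8–SW6–SW32–SW26: 10+23+16 = 49
Cheapest is SW8–SW18–SW25–SW13–SW32–SW26 at 44 hops' cost.
So from SW8 the first move is to SW18.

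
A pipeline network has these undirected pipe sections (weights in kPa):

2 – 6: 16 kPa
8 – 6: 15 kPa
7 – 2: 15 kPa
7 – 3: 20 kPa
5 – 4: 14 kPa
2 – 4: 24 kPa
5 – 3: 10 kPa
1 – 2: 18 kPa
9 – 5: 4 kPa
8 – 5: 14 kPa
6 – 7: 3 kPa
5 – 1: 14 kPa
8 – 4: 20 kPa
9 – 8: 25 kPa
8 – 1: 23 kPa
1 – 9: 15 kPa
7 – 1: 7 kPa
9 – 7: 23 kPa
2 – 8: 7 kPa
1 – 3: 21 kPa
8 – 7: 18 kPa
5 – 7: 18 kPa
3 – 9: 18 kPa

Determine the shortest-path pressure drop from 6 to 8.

Running Dijkstra from 6:
6: 0
7: 3  (via 6)
1: 10  (via 7)
8: 15  (via 6)
Shortest route: 6 → 8 = 15 kPa.

15 kPa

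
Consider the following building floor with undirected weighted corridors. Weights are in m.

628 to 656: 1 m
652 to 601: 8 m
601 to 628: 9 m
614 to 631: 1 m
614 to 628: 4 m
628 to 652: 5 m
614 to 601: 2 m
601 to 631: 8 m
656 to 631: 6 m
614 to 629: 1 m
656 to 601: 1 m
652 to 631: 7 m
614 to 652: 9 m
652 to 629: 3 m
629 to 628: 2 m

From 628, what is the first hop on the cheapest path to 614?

Enumerating some paths:
628 - 614: 4 = 4
628 - 629 - 614: 2+1 = 3
Cheapest is 628 - 629 - 614 at 3 m.
So from 628 the first move is to 629.

629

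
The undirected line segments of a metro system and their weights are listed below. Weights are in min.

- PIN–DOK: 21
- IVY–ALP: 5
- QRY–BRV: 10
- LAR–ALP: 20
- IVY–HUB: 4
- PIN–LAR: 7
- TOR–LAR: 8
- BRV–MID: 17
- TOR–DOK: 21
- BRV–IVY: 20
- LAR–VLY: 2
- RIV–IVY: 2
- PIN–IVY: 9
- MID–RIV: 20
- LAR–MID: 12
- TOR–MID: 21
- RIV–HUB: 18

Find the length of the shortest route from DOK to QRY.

Shortest distances from DOK:
DOK: 0
TOR: 21  (via DOK)
PIN: 21  (via DOK)
LAR: 28  (via PIN)
IVY: 30  (via PIN)
VLY: 30  (via LAR)
RIV: 32  (via IVY)
HUB: 34  (via IVY)
ALP: 35  (via IVY)
MID: 40  (via LAR)
BRV: 50  (via IVY)
QRY: 60  (via BRV)
Shortest route: DOK → PIN → IVY → BRV → QRY = 60 min.

60 min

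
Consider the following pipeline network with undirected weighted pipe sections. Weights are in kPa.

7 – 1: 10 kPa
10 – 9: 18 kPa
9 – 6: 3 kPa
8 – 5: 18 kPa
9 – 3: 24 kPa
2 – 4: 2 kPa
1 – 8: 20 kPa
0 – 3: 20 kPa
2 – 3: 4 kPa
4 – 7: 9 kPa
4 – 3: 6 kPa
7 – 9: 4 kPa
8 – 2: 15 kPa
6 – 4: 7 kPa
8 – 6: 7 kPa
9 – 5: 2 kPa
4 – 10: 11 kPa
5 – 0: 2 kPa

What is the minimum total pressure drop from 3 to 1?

25 kPa

Settle nodes by increasing distance from 3:
3: 0
2: 4  (via 3)
4: 6  (via 3)
6: 13  (via 4)
7: 15  (via 4)
9: 16  (via 6)
10: 17  (via 4)
5: 18  (via 9)
8: 19  (via 2)
0: 20  (via 3)
1: 25  (via 7)
Shortest route: 3–4–7–1 = 25 kPa.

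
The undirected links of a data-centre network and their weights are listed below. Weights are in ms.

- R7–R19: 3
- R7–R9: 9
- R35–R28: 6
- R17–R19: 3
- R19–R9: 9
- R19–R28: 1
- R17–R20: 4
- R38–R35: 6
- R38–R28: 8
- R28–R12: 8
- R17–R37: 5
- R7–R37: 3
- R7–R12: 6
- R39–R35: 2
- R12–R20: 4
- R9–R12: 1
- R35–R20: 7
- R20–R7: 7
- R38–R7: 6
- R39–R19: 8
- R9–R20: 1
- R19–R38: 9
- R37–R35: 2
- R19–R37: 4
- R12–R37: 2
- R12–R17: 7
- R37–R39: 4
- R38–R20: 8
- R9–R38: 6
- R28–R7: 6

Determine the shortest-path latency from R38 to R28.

8 ms

Candidate routes:
R38–R7–R19–R28: 6+3+1 = 10
R38–R35–R28: 6+6 = 12
R38–R19–R28: 9+1 = 10
R38–R28: 8 = 8
Cheapest is R38–R28 at 8 ms.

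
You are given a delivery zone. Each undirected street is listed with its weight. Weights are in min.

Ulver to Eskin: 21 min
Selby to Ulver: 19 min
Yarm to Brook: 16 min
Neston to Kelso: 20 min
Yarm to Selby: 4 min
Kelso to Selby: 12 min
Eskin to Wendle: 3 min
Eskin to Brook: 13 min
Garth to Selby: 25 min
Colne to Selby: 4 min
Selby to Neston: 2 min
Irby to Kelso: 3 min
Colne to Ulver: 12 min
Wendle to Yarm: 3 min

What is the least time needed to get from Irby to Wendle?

22 min

Candidate routes:
Irby–Kelso–Neston–Selby–Yarm–Wendle: 3+20+2+4+3 = 32
Irby–Kelso–Selby–Yarm–Wendle: 3+12+4+3 = 22
Irby–Kelso–Selby–Yarm–Brook–Eskin–Wendle: 3+12+4+16+13+3 = 51
The minimum is 22 min via Irby–Kelso–Selby–Yarm–Wendle.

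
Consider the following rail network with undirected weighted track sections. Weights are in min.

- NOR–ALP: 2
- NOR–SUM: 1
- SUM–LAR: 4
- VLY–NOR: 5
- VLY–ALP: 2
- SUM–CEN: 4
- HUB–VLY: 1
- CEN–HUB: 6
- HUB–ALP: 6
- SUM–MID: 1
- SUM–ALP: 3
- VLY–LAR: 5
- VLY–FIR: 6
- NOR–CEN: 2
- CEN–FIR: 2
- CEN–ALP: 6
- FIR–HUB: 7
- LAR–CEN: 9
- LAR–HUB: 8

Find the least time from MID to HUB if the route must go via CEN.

10 min

Shortest MID→CEN: MID–SUM–NOR–CEN = 4
Shortest CEN→HUB: CEN–HUB = 6
Total via CEN: 4 + 6 = 10 min.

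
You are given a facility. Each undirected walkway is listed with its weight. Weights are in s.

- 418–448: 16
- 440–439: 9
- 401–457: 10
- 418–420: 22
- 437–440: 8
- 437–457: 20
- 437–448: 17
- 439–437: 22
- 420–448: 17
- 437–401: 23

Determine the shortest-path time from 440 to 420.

42 s

Running Dijkstra from 440:
440: 0
437: 8  (via 440)
439: 9  (via 440)
448: 25  (via 437)
457: 28  (via 437)
401: 31  (via 437)
418: 41  (via 448)
420: 42  (via 448)
Shortest route: 440 → 437 → 448 → 420 = 42 s.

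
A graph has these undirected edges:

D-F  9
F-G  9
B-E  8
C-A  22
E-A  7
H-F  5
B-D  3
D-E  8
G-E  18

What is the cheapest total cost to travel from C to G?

47

Running Dijkstra from C:
C: 0
A: 22  (via C)
E: 29  (via A)
B: 37  (via E)
D: 37  (via E)
F: 46  (via D)
G: 47  (via E)
Shortest route: C–A–E–G = 47.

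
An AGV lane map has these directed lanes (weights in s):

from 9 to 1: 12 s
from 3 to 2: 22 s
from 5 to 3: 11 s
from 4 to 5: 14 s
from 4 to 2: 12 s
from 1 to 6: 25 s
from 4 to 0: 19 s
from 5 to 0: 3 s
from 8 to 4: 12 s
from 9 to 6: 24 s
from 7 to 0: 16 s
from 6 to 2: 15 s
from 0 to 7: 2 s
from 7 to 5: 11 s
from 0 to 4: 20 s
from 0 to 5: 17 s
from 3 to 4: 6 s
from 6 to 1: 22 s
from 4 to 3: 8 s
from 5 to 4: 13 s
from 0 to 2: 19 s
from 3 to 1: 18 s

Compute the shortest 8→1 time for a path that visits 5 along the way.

Shortest 8→5: 8 → 4 → 5 = 26
Best 5 to 1: 5 → 3 → 1 costing 29
Total via 5: 26 + 29 = 55 s.

55 s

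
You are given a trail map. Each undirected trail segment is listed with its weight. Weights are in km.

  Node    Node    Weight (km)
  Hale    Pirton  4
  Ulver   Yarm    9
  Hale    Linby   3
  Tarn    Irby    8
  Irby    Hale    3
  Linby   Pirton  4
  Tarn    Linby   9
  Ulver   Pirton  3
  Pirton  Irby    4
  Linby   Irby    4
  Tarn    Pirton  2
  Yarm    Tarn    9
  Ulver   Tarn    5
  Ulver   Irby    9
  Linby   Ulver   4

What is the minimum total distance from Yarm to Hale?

Running Dijkstra from Yarm:
Yarm: 0
Ulver: 9  (via Yarm)
Tarn: 9  (via Yarm)
Pirton: 11  (via Tarn)
Linby: 13  (via Ulver)
Hale: 15  (via Pirton)
Shortest route: Yarm–Tarn–Pirton–Hale = 15 km.

15 km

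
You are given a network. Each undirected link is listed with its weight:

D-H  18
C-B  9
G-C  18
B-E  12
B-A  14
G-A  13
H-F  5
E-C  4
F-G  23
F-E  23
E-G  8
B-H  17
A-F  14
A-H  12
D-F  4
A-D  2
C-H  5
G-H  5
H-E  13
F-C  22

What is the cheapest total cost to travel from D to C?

Enumerating some paths:
D - F - H - C: 4+5+5 = 14
D - A - H - C: 2+12+5 = 19
D - H - C: 18+5 = 23
The minimum is 14 via D - F - H - C.

14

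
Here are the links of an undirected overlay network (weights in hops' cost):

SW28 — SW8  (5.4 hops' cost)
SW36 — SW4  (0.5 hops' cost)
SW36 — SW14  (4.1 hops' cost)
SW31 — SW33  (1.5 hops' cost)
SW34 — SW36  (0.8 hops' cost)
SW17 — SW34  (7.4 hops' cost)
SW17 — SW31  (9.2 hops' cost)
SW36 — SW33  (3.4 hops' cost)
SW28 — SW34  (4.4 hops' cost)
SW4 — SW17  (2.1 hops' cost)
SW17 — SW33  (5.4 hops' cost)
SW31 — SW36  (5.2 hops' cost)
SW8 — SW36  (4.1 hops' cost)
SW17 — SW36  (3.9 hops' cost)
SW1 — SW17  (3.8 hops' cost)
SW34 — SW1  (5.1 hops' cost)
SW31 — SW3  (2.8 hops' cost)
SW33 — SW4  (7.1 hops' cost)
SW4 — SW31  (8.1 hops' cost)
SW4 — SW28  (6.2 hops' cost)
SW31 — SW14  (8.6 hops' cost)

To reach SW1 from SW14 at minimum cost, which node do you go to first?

SW36

Compare a few routes:
SW14–SW36–SW34–SW1: 4.1+0.8+5.1 = 10
SW14–SW36–SW4–SW17–SW1: 4.1+0.5+2.1+3.8 = 10.5
The minimum is 10 hops' cost via SW14–SW36–SW34–SW1.
So from SW14 the first move is to SW36.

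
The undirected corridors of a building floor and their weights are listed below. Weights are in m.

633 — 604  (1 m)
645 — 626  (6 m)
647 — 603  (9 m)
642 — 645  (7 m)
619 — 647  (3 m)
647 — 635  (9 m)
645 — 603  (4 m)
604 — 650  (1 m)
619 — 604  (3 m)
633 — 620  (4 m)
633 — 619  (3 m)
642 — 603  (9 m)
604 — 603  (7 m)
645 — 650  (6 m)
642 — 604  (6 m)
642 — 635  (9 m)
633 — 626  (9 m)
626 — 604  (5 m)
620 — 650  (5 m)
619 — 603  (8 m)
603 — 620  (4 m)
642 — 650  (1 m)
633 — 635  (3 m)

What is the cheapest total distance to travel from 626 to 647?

11 m

Compare a few routes:
626 → 604 → 633 → 619 → 647: 5+1+3+3 = 12
626 → 604 → 619 → 647: 5+3+3 = 11
626 → 633 → 619 → 647: 9+3+3 = 15
Cheapest is 626 → 604 → 619 → 647 at 11 m.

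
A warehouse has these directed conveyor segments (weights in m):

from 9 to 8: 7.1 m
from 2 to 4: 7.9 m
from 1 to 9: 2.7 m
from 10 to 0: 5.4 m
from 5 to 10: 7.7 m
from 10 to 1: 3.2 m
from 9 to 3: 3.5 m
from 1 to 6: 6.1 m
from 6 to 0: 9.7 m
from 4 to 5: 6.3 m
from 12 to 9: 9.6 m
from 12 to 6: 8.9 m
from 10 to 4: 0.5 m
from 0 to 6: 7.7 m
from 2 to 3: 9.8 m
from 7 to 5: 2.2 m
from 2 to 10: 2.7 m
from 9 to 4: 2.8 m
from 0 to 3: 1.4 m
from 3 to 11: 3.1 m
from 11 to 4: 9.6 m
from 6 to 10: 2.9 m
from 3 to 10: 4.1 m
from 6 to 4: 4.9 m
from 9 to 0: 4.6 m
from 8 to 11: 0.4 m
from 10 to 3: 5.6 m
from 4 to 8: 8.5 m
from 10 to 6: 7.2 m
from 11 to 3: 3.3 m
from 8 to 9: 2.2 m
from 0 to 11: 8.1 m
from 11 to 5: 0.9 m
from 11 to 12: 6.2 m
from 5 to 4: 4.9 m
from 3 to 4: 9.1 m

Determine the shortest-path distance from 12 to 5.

Compare a few routes:
12–9–3–11–5: 9.6+3.5+3.1+0.9 = 17.1
12–9–8–11–5: 9.6+7.1+0.4+0.9 = 18
The minimum is 17.1 m via 12–9–3–11–5.

17.1 m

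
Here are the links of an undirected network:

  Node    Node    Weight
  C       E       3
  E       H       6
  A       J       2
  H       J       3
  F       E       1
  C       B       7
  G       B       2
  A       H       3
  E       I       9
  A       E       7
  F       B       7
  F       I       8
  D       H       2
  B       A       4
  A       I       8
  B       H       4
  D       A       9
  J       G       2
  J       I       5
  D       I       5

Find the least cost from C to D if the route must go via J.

Shortest C→J: C–B–G–J = 11
Best J to D: J–H–D costing 5
Total via J: 11 + 5 = 16.

16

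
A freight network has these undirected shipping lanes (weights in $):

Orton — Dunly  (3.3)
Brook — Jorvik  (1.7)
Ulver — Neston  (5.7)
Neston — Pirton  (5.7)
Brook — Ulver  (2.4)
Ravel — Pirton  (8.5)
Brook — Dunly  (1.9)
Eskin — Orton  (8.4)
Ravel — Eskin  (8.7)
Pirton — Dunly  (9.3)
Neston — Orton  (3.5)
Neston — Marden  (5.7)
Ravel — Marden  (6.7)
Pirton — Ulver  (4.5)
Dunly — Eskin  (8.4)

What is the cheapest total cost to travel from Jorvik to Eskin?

Enumerating some paths:
Jorvik → Brook → Dunly → Orton → Eskin: 1.7+1.9+3.3+8.4 = 15.3
Jorvik → Brook → Dunly → Eskin: 1.7+1.9+8.4 = 12
Jorvik → Brook → Ulver → Neston → Orton → Eskin: 1.7+2.4+5.7+3.5+8.4 = 21.7
Jorvik → Brook → Ulver → Neston → Orton → Dunly → Eskin: 1.7+2.4+5.7+3.5+3.3+8.4 = 25
Cheapest is Jorvik → Brook → Dunly → Eskin at $12.

$12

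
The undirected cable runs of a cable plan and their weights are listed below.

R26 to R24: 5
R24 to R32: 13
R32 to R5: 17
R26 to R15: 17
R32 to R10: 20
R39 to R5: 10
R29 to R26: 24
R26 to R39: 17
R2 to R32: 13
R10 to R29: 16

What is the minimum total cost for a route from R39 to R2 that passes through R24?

Shortest R39→R24: R39 → R26 → R24 = 22
Shortest R24→R2: R24 → R32 → R2 = 26
Total via R24: 22 + 26 = 48.

48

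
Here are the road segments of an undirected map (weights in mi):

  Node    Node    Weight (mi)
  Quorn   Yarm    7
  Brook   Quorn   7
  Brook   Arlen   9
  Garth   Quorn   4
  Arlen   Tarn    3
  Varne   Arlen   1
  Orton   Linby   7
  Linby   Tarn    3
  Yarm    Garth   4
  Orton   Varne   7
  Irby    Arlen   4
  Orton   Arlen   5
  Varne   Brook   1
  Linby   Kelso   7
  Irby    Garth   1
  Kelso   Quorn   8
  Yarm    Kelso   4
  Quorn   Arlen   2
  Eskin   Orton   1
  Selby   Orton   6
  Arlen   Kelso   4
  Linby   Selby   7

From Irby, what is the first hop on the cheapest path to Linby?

Arlen

Compare a few routes:
Irby → Arlen → Tarn → Linby: 4+3+3 = 10
Irby → Garth → Quorn → Arlen → Tarn → Linby: 1+4+2+3+3 = 13
Cheapest is Irby → Arlen → Tarn → Linby at 10 mi.
So from Irby the first move is to Arlen.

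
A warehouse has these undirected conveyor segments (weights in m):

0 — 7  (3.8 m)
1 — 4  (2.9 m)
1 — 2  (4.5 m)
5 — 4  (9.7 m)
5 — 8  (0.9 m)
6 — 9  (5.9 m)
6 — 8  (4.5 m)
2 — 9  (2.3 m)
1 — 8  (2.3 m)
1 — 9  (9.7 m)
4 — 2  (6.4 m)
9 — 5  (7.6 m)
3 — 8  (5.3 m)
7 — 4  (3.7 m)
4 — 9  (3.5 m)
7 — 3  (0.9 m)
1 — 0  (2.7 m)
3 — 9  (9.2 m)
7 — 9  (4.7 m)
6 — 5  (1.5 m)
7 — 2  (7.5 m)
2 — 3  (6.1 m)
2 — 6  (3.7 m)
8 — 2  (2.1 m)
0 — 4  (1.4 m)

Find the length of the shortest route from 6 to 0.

7.4 m

Compare a few routes:
6–5–8–1–4–0: 1.5+0.9+2.3+2.9+1.4 = 9
6–5–8–1–0: 1.5+0.9+2.3+2.7 = 7.4
The minimum is 7.4 m via 6–5–8–1–0.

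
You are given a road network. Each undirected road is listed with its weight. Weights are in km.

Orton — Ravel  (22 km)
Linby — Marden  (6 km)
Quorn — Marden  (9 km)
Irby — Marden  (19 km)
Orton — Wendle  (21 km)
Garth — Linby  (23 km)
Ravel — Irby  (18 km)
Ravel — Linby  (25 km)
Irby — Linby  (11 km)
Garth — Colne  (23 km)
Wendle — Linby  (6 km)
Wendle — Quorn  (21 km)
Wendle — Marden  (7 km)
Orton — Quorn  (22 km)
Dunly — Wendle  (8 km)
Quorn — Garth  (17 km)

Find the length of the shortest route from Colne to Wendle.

Candidate routes:
Colne–Garth–Linby–Marden–Wendle: 23+23+6+7 = 59
Colne–Garth–Linby–Wendle: 23+23+6 = 52
Colne–Garth–Quorn–Marden–Wendle: 23+17+9+7 = 56
The minimum is 52 km via Colne–Garth–Linby–Wendle.

52 km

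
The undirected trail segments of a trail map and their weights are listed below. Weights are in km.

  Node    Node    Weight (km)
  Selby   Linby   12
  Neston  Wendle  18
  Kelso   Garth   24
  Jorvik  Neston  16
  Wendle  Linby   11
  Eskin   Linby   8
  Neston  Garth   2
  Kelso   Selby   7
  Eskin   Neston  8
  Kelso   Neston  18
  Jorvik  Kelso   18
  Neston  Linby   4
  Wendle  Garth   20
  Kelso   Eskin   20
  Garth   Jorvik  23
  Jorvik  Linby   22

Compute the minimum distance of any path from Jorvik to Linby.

Shortest distances from Jorvik:
Jorvik: 0
Neston: 16  (via Jorvik)
Garth: 18  (via Neston)
Kelso: 18  (via Jorvik)
Linby: 20  (via Neston)
Shortest route: Jorvik → Neston → Linby = 20 km.

20 km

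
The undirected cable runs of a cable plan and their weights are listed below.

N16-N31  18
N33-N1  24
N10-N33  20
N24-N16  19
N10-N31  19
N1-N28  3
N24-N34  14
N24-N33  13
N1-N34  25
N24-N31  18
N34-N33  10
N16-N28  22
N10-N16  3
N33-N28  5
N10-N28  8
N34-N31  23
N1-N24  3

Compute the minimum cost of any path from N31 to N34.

23

Shortest distances from N31:
N31: 0
N16: 18  (via N31)
N24: 18  (via N31)
N10: 19  (via N31)
N1: 21  (via N24)
N34: 23  (via N31)
Shortest route: N31 → N34 = 23.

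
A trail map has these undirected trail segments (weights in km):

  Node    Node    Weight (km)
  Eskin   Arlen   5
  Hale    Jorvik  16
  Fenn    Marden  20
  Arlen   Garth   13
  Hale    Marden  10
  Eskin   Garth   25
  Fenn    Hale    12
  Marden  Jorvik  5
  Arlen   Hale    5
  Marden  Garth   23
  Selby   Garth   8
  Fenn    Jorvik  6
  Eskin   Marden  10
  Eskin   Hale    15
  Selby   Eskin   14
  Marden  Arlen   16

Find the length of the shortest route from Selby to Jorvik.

Compare a few routes:
Selby → Eskin → Arlen → Marden → Jorvik: 14+5+16+5 = 40
Selby → Eskin → Marden → Jorvik: 14+10+5 = 29
Selby → Garth → Marden → Jorvik: 8+23+5 = 36
Selby → Eskin → Arlen → Hale → Marden → Jorvik: 14+5+5+10+5 = 39
Cheapest is Selby → Eskin → Marden → Jorvik at 29 km.

29 km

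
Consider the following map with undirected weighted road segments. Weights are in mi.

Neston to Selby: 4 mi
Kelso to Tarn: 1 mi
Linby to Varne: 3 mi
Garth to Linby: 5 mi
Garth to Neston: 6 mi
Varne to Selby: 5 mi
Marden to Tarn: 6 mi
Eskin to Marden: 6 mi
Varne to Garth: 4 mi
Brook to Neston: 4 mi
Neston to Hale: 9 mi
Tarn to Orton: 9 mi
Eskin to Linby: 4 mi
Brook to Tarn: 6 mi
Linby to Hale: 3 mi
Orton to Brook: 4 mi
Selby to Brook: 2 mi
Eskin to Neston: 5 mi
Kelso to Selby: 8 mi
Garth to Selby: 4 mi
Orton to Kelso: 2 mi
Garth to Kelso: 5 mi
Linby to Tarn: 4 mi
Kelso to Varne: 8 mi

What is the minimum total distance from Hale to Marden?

13 mi

Candidate routes:
Hale–Neston–Eskin–Marden: 9+5+6 = 20
Hale–Linby–Eskin–Marden: 3+4+6 = 13
Hale–Linby–Garth–Kelso–Tarn–Marden: 3+5+5+1+6 = 20
The minimum is 13 mi via Hale–Linby–Eskin–Marden.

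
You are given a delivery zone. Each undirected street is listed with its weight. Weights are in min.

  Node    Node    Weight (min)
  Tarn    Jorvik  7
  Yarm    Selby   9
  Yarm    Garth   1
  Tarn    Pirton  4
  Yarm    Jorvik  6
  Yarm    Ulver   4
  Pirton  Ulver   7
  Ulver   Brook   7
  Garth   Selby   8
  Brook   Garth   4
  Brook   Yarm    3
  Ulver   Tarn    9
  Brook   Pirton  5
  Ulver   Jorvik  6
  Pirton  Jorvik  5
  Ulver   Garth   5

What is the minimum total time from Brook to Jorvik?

Compare a few routes:
Brook–Yarm–Jorvik: 3+6 = 9
Brook–Pirton–Jorvik: 5+5 = 10
Cheapest is Brook–Yarm–Jorvik at 9 min.

9 min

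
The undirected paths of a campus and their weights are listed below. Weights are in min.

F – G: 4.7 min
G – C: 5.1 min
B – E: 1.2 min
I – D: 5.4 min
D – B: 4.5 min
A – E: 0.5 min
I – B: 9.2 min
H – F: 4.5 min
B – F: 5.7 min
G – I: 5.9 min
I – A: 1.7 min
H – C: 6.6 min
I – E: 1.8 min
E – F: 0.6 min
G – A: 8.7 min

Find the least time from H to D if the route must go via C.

22.7 min

Shortest H→C: H → C = 6.6
Best C to D: C → G → F → E → B → D costing 16.1
Total via C: 6.6 + 16.1 = 22.7 min.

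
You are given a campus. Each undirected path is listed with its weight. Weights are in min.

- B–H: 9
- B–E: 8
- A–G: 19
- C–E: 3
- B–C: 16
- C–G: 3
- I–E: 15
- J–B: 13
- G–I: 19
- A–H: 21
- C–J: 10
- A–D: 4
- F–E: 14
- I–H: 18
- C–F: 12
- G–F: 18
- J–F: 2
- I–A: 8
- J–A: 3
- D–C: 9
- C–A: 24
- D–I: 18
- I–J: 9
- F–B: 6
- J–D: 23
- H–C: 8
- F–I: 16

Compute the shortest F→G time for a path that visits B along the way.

Shortest F→B: F–B = 6
Shortest B→G: B–E–C–G = 14
Total via B: 6 + 14 = 20 min.

20 min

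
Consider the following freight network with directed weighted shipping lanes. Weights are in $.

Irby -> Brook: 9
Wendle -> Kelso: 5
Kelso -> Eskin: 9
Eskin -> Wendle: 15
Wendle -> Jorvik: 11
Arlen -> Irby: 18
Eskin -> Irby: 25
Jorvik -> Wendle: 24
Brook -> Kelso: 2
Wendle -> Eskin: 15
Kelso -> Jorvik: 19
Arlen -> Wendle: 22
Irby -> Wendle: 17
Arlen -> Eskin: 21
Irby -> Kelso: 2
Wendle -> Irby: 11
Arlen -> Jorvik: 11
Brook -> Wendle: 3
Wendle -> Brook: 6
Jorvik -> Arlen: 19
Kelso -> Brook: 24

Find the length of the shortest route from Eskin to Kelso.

Compare a few routes:
Eskin → Irby → Kelso: 25+2 = 27
Eskin → Wendle → Brook → Kelso: 15+6+2 = 23
Eskin → Wendle → Kelso: 15+5 = 20
Cheapest is Eskin → Wendle → Kelso at $20.

$20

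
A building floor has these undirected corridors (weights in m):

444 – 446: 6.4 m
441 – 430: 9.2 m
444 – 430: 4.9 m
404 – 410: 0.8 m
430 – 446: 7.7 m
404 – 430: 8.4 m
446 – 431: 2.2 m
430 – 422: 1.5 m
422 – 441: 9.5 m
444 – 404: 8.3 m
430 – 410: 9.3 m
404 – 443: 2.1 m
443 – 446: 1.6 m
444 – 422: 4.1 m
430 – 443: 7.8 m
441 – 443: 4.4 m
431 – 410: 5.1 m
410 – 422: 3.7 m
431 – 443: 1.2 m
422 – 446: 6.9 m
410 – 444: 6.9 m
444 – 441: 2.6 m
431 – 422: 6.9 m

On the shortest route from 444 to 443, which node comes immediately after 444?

441

Compare a few routes:
444 → 410 → 404 → 443: 6.9+0.8+2.1 = 9.8
444 → 446 → 443: 6.4+1.6 = 8
444 → 441 → 443: 2.6+4.4 = 7
Cheapest is 444 → 441 → 443 at 7 m.
So from 444 the first move is to 441.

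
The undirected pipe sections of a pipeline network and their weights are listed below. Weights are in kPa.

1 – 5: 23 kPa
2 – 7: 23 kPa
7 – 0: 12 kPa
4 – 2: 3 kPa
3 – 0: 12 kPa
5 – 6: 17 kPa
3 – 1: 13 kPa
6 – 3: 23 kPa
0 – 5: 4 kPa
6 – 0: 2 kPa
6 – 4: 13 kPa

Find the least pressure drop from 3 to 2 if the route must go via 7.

Shortest 3→7: 3 → 0 → 7 = 24
Shortest 7→2: 7 → 2 = 23
Total via 7: 24 + 23 = 47 kPa.

47 kPa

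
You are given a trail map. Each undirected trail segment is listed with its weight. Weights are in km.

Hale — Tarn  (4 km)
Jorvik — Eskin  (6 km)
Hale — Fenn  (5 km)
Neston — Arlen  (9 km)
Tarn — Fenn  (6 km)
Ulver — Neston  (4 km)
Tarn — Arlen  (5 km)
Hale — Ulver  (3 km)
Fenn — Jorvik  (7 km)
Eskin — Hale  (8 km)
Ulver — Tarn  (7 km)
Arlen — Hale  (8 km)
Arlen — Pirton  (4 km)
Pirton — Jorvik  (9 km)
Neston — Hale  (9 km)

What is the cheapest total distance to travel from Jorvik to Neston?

Compare a few routes:
Jorvik → Fenn → Hale → Ulver → Neston: 7+5+3+4 = 19
Jorvik → Eskin → Hale → Ulver → Neston: 6+8+3+4 = 21
Jorvik → Pirton → Arlen → Neston: 9+4+9 = 22
Jorvik → Fenn → Hale → Neston: 7+5+9 = 21
The minimum is 19 km via Jorvik → Fenn → Hale → Ulver → Neston.

19 km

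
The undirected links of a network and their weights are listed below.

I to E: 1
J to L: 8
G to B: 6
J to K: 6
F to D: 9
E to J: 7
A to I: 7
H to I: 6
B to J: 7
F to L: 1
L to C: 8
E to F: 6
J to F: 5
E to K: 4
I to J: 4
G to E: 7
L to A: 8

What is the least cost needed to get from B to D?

21

Settle nodes by increasing distance from B:
B: 0
G: 6  (via B)
J: 7  (via B)
I: 11  (via J)
E: 12  (via I)
F: 12  (via J)
K: 13  (via J)
L: 13  (via F)
H: 17  (via I)
A: 18  (via I)
C: 21  (via L)
D: 21  (via F)
Shortest route: B–J–F–D = 21.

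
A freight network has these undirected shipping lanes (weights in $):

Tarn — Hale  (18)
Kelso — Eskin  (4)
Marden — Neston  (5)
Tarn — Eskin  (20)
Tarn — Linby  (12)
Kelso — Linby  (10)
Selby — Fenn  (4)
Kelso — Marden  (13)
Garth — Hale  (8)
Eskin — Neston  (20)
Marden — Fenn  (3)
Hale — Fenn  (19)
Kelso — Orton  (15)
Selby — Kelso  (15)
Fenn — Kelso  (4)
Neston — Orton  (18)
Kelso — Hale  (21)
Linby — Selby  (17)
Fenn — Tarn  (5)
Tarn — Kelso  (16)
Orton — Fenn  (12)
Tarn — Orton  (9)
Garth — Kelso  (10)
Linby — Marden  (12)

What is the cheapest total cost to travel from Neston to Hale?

Running Dijkstra from Neston:
Neston: 0
Marden: 5  (via Neston)
Fenn: 8  (via Marden)
Selby: 12  (via Fenn)
Kelso: 12  (via Fenn)
Tarn: 13  (via Fenn)
Eskin: 16  (via Kelso)
Linby: 17  (via Marden)
Orton: 18  (via Neston)
Garth: 22  (via Kelso)
Hale: 27  (via Fenn)
Shortest route: Neston–Marden–Fenn–Hale = $27.

$27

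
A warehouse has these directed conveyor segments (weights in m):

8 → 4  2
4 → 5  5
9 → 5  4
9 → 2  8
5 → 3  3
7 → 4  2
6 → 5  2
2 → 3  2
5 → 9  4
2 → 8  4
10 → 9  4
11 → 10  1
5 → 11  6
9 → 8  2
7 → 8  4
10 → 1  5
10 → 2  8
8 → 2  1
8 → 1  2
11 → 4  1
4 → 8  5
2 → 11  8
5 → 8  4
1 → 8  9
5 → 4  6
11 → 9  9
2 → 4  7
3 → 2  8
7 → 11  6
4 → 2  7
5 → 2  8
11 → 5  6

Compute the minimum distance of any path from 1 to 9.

20 m

Shortest distances from 1:
1: 0
8: 9  (via 1)
2: 10  (via 8)
4: 11  (via 8)
3: 12  (via 2)
5: 16  (via 4)
11: 18  (via 2)
10: 19  (via 11)
9: 20  (via 5)
Shortest route: 1–8–4–5–9 = 20 m.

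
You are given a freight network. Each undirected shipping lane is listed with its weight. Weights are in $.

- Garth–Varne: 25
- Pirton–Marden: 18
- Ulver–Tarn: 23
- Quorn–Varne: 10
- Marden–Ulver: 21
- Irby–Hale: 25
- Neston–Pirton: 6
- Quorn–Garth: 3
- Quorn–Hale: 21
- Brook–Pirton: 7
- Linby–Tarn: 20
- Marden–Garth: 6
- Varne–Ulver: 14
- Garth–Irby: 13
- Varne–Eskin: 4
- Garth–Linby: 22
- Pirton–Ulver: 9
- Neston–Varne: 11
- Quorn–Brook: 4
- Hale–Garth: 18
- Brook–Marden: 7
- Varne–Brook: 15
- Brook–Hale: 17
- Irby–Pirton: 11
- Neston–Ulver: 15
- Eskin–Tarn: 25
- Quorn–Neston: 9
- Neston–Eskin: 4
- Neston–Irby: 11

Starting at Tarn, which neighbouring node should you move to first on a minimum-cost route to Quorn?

Eskin

Compare a few routes:
Tarn - Eskin - Varne - Quorn: 25+4+10 = 39
Tarn - Eskin - Neston - Quorn: 25+4+9 = 38
The minimum is $38 via Tarn - Eskin - Neston - Quorn.
So from Tarn the first move is to Eskin.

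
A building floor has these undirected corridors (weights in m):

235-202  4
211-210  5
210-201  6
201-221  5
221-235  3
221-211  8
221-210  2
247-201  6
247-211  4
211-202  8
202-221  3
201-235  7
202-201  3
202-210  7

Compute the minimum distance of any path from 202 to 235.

4 m

Compare a few routes:
202 → 221 → 235: 3+3 = 6
202 → 235: 4 = 4
Cheapest is 202 → 235 at 4 m.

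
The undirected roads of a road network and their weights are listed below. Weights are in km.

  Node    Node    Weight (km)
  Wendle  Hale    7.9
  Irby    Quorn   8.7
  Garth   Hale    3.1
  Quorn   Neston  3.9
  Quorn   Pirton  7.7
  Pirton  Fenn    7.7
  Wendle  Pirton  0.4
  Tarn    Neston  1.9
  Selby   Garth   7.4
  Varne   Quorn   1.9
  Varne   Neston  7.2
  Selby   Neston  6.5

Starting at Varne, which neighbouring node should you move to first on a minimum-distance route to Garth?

Enumerating some paths:
Varne → Quorn → Pirton → Wendle → Hale → Garth: 1.9+7.7+0.4+7.9+3.1 = 21
Varne → Quorn → Neston → Selby → Garth: 1.9+3.9+6.5+7.4 = 19.7
Cheapest is Varne → Quorn → Neston → Selby → Garth at 19.7 km.
So from Varne the first move is to Quorn.

Quorn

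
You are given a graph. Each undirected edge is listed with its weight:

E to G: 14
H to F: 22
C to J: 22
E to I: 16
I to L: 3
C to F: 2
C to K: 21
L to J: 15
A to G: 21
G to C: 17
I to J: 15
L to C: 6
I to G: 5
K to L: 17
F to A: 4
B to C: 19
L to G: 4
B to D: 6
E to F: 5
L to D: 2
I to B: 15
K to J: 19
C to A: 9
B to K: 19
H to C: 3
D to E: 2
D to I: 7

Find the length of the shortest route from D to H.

11

Candidate routes:
D → L → C → H: 2+6+3 = 11
D → I → L → C → H: 7+3+6+3 = 19
D → E → F → C → H: 2+5+2+3 = 12
D → E → F → A → C → H: 2+5+4+9+3 = 23
The minimum is 11 via D → L → C → H.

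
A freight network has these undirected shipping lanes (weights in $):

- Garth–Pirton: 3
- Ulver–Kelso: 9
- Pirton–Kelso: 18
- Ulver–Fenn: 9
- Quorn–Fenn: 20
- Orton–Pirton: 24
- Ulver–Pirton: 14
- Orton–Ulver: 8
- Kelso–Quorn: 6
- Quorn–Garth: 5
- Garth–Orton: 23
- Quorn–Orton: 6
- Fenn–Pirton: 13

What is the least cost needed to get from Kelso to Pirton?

Running Dijkstra from Kelso:
Kelso: 0
Quorn: 6  (via Kelso)
Ulver: 9  (via Kelso)
Garth: 11  (via Quorn)
Orton: 12  (via Quorn)
Pirton: 14  (via Garth)
Shortest route: Kelso → Quorn → Garth → Pirton = $14.

$14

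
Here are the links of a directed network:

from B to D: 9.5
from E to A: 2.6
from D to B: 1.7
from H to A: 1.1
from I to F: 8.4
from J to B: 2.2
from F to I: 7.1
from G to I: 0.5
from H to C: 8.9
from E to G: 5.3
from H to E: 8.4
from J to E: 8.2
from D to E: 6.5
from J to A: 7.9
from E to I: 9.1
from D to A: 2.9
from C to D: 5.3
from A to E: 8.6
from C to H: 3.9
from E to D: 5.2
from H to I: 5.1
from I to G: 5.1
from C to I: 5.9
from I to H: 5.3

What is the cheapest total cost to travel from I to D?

Enumerating some paths:
I → H → E → D: 5.3+8.4+5.2 = 18.9
I → H → A → E → D: 5.3+1.1+8.6+5.2 = 20.2
I → H → C → D: 5.3+8.9+5.3 = 19.5
Cheapest is I → H → E → D at 18.9.

18.9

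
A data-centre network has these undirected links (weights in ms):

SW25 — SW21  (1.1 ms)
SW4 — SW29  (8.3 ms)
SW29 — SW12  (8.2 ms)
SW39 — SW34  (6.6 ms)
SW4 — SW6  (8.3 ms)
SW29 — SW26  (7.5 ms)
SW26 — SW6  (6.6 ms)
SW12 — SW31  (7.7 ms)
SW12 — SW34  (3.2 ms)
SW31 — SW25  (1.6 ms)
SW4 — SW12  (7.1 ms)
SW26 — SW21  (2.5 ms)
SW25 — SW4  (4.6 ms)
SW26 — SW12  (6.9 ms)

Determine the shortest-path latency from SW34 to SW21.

12.6 ms

Compare a few routes:
SW34 - SW12 - SW26 - SW21: 3.2+6.9+2.5 = 12.6
SW34 - SW12 - SW4 - SW25 - SW21: 3.2+7.1+4.6+1.1 = 16
SW34 - SW12 - SW31 - SW25 - SW21: 3.2+7.7+1.6+1.1 = 13.6
Cheapest is SW34 - SW12 - SW26 - SW21 at 12.6 ms.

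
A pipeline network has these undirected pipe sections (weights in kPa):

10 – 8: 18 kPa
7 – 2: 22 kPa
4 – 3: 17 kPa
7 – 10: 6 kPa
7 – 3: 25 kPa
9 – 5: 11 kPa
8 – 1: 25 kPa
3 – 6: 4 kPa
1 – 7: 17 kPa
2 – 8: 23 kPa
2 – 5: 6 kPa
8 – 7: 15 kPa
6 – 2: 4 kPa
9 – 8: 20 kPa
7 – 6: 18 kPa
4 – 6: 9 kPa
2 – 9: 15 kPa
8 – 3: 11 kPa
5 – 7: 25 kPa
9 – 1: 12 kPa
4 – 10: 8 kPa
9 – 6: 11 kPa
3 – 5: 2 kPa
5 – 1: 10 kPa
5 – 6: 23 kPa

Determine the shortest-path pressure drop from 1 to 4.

25 kPa

Shortest distances from 1:
1: 0
5: 10  (via 1)
3: 12  (via 5)
9: 12  (via 1)
2: 16  (via 5)
6: 16  (via 3)
7: 17  (via 1)
8: 23  (via 3)
10: 23  (via 7)
4: 25  (via 6)
Shortest route: 1–5–3–6–4 = 25 kPa.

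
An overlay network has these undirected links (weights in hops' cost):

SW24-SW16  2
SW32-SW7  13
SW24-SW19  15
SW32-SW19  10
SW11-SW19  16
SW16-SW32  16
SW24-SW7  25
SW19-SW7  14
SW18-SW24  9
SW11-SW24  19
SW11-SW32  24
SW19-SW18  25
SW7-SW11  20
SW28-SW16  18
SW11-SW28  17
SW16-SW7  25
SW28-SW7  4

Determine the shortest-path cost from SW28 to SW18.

Settle nodes by increasing distance from SW28:
SW28: 0
SW7: 4  (via SW28)
SW11: 17  (via SW28)
SW32: 17  (via SW7)
SW19: 18  (via SW7)
SW16: 18  (via SW28)
SW24: 20  (via SW16)
SW18: 29  (via SW24)
Shortest route: SW28–SW16–SW24–SW18 = 29 hops' cost.

29 hops' cost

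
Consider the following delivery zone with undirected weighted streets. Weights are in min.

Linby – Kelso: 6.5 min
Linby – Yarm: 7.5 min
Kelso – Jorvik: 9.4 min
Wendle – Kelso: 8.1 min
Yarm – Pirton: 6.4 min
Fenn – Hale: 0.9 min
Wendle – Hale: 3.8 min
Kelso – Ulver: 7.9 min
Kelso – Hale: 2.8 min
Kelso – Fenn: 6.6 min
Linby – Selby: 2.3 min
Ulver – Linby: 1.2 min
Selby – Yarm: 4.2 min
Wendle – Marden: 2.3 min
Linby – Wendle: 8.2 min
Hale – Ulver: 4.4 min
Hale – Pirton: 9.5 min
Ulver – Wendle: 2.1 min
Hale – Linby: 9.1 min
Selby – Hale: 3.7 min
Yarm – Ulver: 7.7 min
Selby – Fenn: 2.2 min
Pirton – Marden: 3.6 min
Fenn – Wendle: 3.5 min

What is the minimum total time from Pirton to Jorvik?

Candidate routes:
Pirton - Marden - Wendle - Hale - Kelso - Jorvik: 3.6+2.3+3.8+2.8+9.4 = 21.9
Pirton - Hale - Kelso - Jorvik: 9.5+2.8+9.4 = 21.7
Cheapest is Pirton - Hale - Kelso - Jorvik at 21.7 min.

21.7 min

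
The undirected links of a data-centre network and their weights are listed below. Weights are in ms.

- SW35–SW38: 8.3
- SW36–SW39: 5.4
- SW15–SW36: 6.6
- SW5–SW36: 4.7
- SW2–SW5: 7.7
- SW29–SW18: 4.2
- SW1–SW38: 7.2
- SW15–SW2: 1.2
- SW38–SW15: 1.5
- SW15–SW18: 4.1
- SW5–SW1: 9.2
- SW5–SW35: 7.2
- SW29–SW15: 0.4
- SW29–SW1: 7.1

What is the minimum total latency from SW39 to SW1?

19.3 ms

Candidate routes:
SW39–SW36–SW5–SW1: 5.4+4.7+9.2 = 19.3
SW39–SW36–SW15–SW38–SW1: 5.4+6.6+1.5+7.2 = 20.7
SW39–SW36–SW5–SW2–SW15–SW29–SW1: 5.4+4.7+7.7+1.2+0.4+7.1 = 26.5
SW39–SW36–SW15–SW29–SW1: 5.4+6.6+0.4+7.1 = 19.5
The minimum is 19.3 ms via SW39–SW36–SW5–SW1.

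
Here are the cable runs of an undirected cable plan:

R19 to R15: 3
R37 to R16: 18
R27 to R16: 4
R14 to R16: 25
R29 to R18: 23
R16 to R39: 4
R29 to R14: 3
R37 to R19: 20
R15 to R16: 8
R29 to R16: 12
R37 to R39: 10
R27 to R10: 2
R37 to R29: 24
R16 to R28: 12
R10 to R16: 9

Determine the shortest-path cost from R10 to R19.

17

Settle nodes by increasing distance from R10:
R10: 0
R27: 2  (via R10)
R16: 6  (via R27)
R39: 10  (via R16)
R15: 14  (via R16)
R19: 17  (via R15)
Shortest route: R10 → R27 → R16 → R15 → R19 = 17.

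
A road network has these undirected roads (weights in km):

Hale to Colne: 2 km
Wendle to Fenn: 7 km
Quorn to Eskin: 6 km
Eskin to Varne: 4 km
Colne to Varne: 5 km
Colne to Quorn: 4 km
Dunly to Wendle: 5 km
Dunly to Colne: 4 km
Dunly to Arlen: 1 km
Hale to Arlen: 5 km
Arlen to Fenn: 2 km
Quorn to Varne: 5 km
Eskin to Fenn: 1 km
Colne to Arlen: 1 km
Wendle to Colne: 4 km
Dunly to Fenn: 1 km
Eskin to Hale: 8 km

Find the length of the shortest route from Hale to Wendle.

Running Dijkstra from Hale:
Hale: 0
Colne: 2  (via Hale)
Arlen: 3  (via Colne)
Dunly: 4  (via Arlen)
Fenn: 5  (via Arlen)
Quorn: 6  (via Colne)
Eskin: 6  (via Fenn)
Wendle: 6  (via Colne)
Shortest route: Hale → Colne → Wendle = 6 km.

6 km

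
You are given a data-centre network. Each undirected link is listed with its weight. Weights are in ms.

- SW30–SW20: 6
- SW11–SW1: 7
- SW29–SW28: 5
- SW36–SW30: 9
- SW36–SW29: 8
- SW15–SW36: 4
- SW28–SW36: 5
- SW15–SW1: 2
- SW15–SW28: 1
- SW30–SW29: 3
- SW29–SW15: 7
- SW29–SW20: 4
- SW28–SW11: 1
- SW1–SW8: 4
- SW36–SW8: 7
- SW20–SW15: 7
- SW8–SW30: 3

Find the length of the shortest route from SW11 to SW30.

Compare a few routes:
SW11 → SW28 → SW15 → SW1 → SW8 → SW30: 1+1+2+4+3 = 11
SW11 → SW28 → SW29 → SW30: 1+5+3 = 9
The minimum is 9 ms via SW11 → SW28 → SW29 → SW30.

9 ms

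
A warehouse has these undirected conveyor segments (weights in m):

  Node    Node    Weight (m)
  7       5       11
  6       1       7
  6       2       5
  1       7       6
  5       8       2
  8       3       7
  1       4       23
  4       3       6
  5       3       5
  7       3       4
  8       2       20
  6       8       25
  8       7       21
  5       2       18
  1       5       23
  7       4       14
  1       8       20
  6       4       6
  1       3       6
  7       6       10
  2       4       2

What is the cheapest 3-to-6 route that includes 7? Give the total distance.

14 m

Shortest 3→7: 3–7 = 4
Shortest 7→6: 7–6 = 10
Total via 7: 4 + 10 = 14 m.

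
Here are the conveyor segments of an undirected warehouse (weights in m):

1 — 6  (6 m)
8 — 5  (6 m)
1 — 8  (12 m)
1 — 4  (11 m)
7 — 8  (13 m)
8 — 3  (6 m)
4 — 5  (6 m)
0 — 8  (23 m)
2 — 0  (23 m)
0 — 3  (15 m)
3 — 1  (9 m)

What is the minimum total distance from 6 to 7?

31 m

Candidate routes:
6–1–8–7: 6+12+13 = 31
6–1–3–8–7: 6+9+6+13 = 34
The minimum is 31 m via 6–1–8–7.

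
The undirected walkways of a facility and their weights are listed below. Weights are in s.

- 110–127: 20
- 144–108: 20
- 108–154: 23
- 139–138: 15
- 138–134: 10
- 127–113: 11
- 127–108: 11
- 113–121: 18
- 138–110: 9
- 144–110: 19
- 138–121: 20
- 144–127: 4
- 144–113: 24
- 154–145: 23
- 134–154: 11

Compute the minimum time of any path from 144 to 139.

Compare a few routes:
144–127–113–121–138–139: 4+11+18+20+15 = 68
144–127–110–138–139: 4+20+9+15 = 48
144–110–138–139: 19+9+15 = 43
144–127–108–154–134–138–139: 4+11+23+11+10+15 = 74
The minimum is 43 s via 144–110–138–139.

43 s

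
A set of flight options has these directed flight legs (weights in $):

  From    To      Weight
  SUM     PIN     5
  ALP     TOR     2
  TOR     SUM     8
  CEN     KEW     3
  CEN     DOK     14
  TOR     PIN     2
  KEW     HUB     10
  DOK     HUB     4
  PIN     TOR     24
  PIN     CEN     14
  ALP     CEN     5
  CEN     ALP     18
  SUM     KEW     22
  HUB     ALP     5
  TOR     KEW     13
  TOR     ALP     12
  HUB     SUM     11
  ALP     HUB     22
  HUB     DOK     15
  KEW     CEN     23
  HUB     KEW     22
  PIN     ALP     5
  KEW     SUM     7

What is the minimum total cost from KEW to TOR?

$17

Running Dijkstra from KEW:
KEW: 0
SUM: 7  (via KEW)
HUB: 10  (via KEW)
PIN: 12  (via SUM)
ALP: 15  (via HUB)
TOR: 17  (via ALP)
Shortest route: KEW → HUB → ALP → TOR = $17.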